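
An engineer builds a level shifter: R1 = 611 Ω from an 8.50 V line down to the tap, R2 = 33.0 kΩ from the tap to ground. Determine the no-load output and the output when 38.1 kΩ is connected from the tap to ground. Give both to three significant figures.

Open-circuit: V = 8.50 × 33000/(611 + 33000) = 8.35 V.
With the load, R2 becomes R2‖R_L = 17680 Ω, so V = 8.50 × 17680/18290 = 8.22 V.

Unloaded: 8.35 V; loaded: 8.22 V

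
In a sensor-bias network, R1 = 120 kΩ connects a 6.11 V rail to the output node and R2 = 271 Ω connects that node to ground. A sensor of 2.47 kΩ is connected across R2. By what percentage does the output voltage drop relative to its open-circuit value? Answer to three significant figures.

9.87 %

The divider's output (Thévenin) resistance is R1‖R2 = 270.4 Ω.
Fractional drop under load = R_th/(R_th + R_L) = 270.4 / (270.4 + 2470) = 0.09867.
So the output falls by 9.87 %.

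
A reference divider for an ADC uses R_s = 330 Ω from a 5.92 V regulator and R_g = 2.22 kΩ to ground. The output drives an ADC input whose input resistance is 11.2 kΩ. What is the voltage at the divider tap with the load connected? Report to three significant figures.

The load sits in parallel with R_g: R_g‖R_L = (2220 × 11200) / (2220 + 11200) = 1853 Ω.
V_out = 5.92 × 1853 / (330 + 1853) = 5.92 × 1853/2183 = 5.02 V.
(Unloaded it would have been 5.15 V.)

V_out ≈ 5.02 V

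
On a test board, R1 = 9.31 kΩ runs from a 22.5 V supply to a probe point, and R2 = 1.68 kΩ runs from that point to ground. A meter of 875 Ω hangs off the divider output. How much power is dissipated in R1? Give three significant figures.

P ≈ 48.2 mW

Total resistance from the source is R1 + (R2‖R_L) = 9885 Ω, so I = 22.5/9885 Ω = 2.276 mA.
P = I²·R1 = (2.276 mA)² × 9.31 kΩ = 48.2 mW.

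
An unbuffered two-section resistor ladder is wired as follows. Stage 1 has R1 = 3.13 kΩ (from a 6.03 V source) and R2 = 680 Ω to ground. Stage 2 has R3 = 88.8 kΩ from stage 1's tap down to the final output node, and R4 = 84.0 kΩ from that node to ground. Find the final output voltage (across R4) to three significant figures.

V_out ≈ 0.521 V

Stage 2 presents R3+R4 = 172800 Ω as a load on stage 1's tap.
Stage 1's lower leg becomes R2‖(R3+R4) = 677.3 Ω, so V_mid = 6.03 × 677.3/3807 = 1.073 V.
Stage 2 is itself unloaded: V_out = V_mid × R4/(R3+R4) = 1.073 × 84000/172800 = 0.521 V.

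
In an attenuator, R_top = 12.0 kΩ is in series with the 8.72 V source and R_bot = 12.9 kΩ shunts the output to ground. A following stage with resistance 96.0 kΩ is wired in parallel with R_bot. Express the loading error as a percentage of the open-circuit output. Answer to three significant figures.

6.08 %

The divider's output (Thévenin) resistance is R_top‖R_bot = 6.217 kΩ.
Fractional drop under load = R_th/(R_th + R_L) = 6.217 / (6.217 + 96.0) = 0.06082.
So the output falls by 6.08 %.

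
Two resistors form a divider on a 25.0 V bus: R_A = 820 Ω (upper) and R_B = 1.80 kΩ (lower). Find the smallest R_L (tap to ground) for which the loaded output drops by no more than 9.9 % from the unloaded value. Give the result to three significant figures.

Output resistance R_th = R_A‖R_B = (820 × 1800)/2620 = 563.4 Ω.
The fractional drop is R_th/(R_th + R_L); requiring this ≤ 0.0990 gives R_L ≥ R_th(1/0.0990 − 1) = 563.4 × 9.101 = 5.13 kΩ.

R_L(min) ≈ 5.13 kΩ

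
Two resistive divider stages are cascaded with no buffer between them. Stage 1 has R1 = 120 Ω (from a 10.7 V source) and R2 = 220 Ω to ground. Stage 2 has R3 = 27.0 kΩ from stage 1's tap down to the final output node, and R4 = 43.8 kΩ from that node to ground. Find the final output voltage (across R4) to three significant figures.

Stage 2 presents R3+R4 = 70800 Ω as a load on stage 1's tap.
Stage 1's lower leg becomes R2‖(R3+R4) = 219.3 Ω, so V_mid = 10.7 × 219.3/339.3 = 6.916 V.
Stage 2 is itself unloaded: V_out = V_mid × R4/(R3+R4) = 6.916 × 43800/70800 = 4.28 V.

V_out ≈ 4.28 V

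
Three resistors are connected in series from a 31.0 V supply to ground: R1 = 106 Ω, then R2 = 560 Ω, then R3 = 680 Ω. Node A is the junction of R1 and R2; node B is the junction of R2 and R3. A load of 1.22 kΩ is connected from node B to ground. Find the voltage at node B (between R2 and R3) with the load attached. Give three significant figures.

V ≈ 12.3 V

At node B, R3 is in parallel with the load: R3‖R_L = 436.6 Ω.
Below node A the resistance is R2 + (R3‖R_L) = 996.6 Ω, so V_A = 31.0 × 996.6/1103 = 28.02 V.
Then V_B = V_A × (R3‖R_L)/(R2 + R3‖R_L) = 28.02 × 436.6/996.6 = 12.3 V.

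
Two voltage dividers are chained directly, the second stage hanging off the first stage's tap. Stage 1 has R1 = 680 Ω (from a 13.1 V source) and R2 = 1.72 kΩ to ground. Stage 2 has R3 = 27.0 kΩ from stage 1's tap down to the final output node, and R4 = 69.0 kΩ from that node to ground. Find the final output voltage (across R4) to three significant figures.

Stage 2 presents R3+R4 = 96000 Ω as a load on stage 1's tap.
Stage 1's lower leg becomes R2‖(R3+R4) = 1690 Ω, so V_mid = 13.1 × 1690/2370 = 9.341 V.
Stage 2 is itself unloaded: V_out = V_mid × R4/(R3+R4) = 9.341 × 69000/96000 = 6.71 V.

V_out ≈ 6.71 V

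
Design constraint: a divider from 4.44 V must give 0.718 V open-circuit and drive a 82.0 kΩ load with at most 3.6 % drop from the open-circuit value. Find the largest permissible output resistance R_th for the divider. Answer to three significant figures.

R_th ≤ 3.06 kΩ

Loading drop = R_th/(R_th + R_L) ≤ 0.0360, so R_th ≤ R_L · ε/(1−ε) = 82.0 kΩ × 0.0360/0.9640 = 3.06 kΩ.
(Any R1, R2 with R2/(R1+R2) = 0.162 and R1‖R2 ≤ 3.06 kΩ will meet the spec.)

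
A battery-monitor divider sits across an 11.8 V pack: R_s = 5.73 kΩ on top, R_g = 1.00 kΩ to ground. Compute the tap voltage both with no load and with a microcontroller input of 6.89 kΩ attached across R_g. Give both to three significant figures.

Open-circuit: V = 11.8 × 1.00/(5.73 + 1.00) = 1.75 V.
With the load, R_g becomes R_g‖R_L = 0.8733 kΩ, so V = 11.8 × 0.8733/6.603 = 1.56 V.

Unloaded: 1.75 V; loaded: 1.56 V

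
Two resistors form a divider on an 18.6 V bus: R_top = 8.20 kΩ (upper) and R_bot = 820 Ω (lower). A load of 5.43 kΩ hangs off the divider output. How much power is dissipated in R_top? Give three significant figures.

P ≈ 35.7 mW

Total resistance from the source is R_top + (R_bot‖R_L) = 8912 Ω, so I = 18.6/8912 Ω = 2.087 mA.
P = I²·R_top = (2.087 mA)² × 8.20 kΩ = 35.7 mW.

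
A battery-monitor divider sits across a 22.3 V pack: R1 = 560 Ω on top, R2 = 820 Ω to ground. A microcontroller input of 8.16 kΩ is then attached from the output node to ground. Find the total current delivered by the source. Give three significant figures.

R2‖R_L = 745.1 Ω, so the source sees R1 + R2‖R_L = 1305 Ω.
I = 22.3 V / 1305 Ω = 17.1 mA.

I ≈ 17.1 mA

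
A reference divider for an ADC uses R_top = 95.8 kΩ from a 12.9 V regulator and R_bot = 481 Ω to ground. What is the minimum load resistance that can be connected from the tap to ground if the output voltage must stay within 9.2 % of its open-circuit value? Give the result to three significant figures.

R_L(min) ≈ 4.72 kΩ

Output resistance R_th = R_top‖R_bot = (95800 × 481)/96280 = 478.6 Ω.
The fractional drop is R_th/(R_th + R_L); requiring this ≤ 0.0920 gives R_L ≥ R_th(1/0.0920 − 1) = 478.6 × 9.870 = 4.72 kΩ.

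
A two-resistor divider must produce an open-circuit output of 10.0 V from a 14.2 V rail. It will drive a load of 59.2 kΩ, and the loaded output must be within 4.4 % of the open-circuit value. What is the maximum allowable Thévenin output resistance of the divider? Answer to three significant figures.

Loading drop = R_th/(R_th + R_L) ≤ 0.0440, so R_th ≤ R_L · ε/(1−ε) = 59.2 kΩ × 0.0440/0.9560 = 2.72 kΩ.

R_th ≤ 2.72 kΩ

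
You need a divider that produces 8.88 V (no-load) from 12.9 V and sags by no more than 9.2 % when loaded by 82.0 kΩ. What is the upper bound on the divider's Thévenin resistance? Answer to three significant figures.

R_th ≤ 8.31 kΩ

Loading drop = R_th/(R_th + R_L) ≤ 0.0920, so R_th ≤ R_L · ε/(1−ε) = 82.0 kΩ × 0.0920/0.9080 = 8.31 kΩ.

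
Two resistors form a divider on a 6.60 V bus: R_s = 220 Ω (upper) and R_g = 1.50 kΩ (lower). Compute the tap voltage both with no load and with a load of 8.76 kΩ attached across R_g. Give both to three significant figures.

Open-circuit: V = 6.60 × 1500/(220 + 1500) = 5.76 V.
With the load, R_g becomes R_g‖R_L = 1281 Ω, so V = 6.60 × 1281/1501 = 5.63 V.

Unloaded: 5.76 V; loaded: 5.63 V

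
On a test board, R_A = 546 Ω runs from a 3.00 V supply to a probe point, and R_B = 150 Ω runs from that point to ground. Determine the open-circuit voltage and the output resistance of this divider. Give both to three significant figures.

V_th is the open-circuit tap voltage: 3.00 × 150/(546 + 150) = 0.647 V.
With the supply zeroed, R_A and R_B appear in parallel from the tap: R_th = R_A‖R_B = (546 × 150)/696.0 = 118 Ω.

V_th = 0.647 V, R_th = 118 Ω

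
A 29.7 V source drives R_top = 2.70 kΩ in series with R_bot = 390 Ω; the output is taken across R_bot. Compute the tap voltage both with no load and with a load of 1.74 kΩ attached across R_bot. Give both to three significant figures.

Open-circuit: V = 29.7 × 390/(2700 + 390) = 3.75 V.
With the load, R_bot becomes R_bot‖R_L = 318.6 Ω, so V = 29.7 × 318.6/3019 = 3.13 V.

Unloaded: 3.75 V; loaded: 3.13 V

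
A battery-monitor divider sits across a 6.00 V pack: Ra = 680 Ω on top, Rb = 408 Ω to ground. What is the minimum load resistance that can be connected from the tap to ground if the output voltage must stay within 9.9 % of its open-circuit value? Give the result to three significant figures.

R_L(min) ≈ 2.32 kΩ

Output resistance R_th = Ra‖Rb = (680 × 408)/1088 = 255.0 Ω.
The fractional drop is R_th/(R_th + R_L); requiring this ≤ 0.0990 gives R_L ≥ R_th(1/0.0990 − 1) = 255.0 × 9.101 = 2.32 kΩ.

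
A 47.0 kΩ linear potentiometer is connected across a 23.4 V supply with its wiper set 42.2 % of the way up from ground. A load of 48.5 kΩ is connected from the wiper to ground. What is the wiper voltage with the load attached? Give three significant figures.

V ≈ 7.99 V

The wiper splits the pot into (1−α)R = 27.17 kΩ above and αR = 19.83 kΩ below.
Lower section ‖ load = 14.08 kΩ.
V_wiper = 23.4 × 14.08/(27.17 + 14.08) = 7.99 V.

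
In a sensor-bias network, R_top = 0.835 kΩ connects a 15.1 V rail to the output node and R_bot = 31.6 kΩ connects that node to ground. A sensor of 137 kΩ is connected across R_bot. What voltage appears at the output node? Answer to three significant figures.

The load sits in parallel with R_bot: R_bot‖R_L = (31600 × 137000) / (31600 + 137000) = 25680 Ω.
V_out = 15.1 × 25680 / (835 + 25680) = 15.1 × 25680/26510 = 14.6 V.

V_out ≈ 14.6 V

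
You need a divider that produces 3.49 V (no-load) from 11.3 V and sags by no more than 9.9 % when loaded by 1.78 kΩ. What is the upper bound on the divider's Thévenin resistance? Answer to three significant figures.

R_th ≤ 196 Ω

Loading drop = R_th/(R_th + R_L) ≤ 0.0990, so R_th ≤ R_L · ε/(1−ε) = 1.78 kΩ × 0.0990/0.9010 = 196 Ω.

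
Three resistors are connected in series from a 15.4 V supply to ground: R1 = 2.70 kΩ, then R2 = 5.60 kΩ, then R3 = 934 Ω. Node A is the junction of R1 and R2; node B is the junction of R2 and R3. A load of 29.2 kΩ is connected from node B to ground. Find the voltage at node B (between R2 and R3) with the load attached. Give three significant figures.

At node B, R3 is in parallel with the load: R3‖R_L = 905.1 Ω.
Below node A the resistance is R2 + (R3‖R_L) = 6505 Ω, so V_A = 15.4 × 6505/9205 = 10.88 V.
Then V_B = V_A × (R3‖R_L)/(R2 + R3‖R_L) = 10.88 × 905.1/6505 = 1.51 V.

V ≈ 1.51 V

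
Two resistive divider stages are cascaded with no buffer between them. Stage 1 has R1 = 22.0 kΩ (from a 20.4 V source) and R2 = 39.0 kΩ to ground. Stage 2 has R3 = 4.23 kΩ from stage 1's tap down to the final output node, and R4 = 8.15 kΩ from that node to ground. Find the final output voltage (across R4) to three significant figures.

V_out ≈ 4.02 V

Stage 2 presents R3+R4 = 12.38 kΩ as a load on stage 1's tap.
Stage 1's lower leg becomes R2‖(R3+R4) = 9.397 kΩ, so V_mid = 20.4 × 9.397/31.40 = 6.106 V.
Stage 2 is itself unloaded: V_out = V_mid × R4/(R3+R4) = 6.106 × 8.15/12.38 = 4.02 V.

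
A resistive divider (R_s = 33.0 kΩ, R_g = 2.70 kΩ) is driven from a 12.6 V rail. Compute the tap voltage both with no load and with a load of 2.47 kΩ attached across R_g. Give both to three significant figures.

Open-circuit: V = 12.6 × 2.70/(33.0 + 2.70) = 0.953 V.
With the load, R_g becomes R_g‖R_L = 1.290 kΩ, so V = 12.6 × 1.290/34.29 = 0.474 V.

Unloaded: 0.953 V; loaded: 0.474 V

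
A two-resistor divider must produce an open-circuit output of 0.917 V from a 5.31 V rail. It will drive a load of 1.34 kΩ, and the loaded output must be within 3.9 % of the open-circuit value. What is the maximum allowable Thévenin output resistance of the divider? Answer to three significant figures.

Loading drop = R_th/(R_th + R_L) ≤ 0.0390, so R_th ≤ R_L · ε/(1−ε) = 1.34 kΩ × 0.0390/0.9610 = 54.4 Ω.
(Any R1, R2 with R2/(R1+R2) = 0.173 and R1‖R2 ≤ 54.4 Ω will meet the spec.)

R_th ≤ 54.4 Ω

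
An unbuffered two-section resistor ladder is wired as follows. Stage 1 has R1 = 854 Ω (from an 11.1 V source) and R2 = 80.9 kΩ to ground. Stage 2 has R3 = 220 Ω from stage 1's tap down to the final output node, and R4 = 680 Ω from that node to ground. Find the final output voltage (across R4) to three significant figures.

Stage 2 presents R3+R4 = 900.0 Ω as a load on stage 1's tap.
Stage 1's lower leg becomes R2‖(R3+R4) = 890.1 Ω, so V_mid = 11.1 × 890.1/1744 = 5.665 V.
Stage 2 is itself unloaded: V_out = V_mid × R4/(R3+R4) = 5.665 × 680/900.0 = 4.28 V.

V_out ≈ 4.28 V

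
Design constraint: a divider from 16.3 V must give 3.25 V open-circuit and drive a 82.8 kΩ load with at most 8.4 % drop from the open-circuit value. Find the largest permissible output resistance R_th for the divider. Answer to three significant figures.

R_th ≤ 7.59 kΩ

Loading drop = R_th/(R_th + R_L) ≤ 0.0840, so R_th ≤ R_L · ε/(1−ε) = 82.8 kΩ × 0.0840/0.9160 = 7.59 kΩ.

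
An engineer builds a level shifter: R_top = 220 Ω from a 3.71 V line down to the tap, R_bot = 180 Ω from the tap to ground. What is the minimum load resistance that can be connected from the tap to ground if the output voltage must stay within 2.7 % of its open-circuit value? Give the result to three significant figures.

Output resistance R_th = R_top‖R_bot = (220 × 180)/400.0 = 99.00 Ω.
The fractional drop is R_th/(R_th + R_L); requiring this ≤ 0.0270 gives R_L ≥ R_th(1/0.0270 − 1) = 99.00 × 36.04 = 3.57 kΩ.

R_L(min) ≈ 3.57 kΩ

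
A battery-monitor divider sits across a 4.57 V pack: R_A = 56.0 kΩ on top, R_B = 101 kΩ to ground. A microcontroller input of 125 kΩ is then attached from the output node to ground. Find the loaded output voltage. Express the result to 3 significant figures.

The load sits in parallel with R_B: R_B‖R_L = (101 × 125) / (101 + 125) = 55.86 kΩ.
V_out = 4.57 × 55.86 / (56.0 + 55.86) = 4.57 × 55.86/111.9 = 2.28 V.

V_out ≈ 2.28 V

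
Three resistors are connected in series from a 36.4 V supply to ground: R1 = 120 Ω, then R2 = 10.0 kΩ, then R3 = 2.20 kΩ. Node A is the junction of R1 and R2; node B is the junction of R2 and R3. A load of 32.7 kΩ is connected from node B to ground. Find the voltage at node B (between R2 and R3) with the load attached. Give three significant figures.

V ≈ 6.16 V

At node B, R3 is in parallel with the load: R3‖R_L = 2061 Ω.
Below node A the resistance is R2 + (R3‖R_L) = 12060 Ω, so V_A = 36.4 × 12060/12180 = 36.04 V.
Then V_B = V_A × (R3‖R_L)/(R2 + R3‖R_L) = 36.04 × 2061/12060 = 6.16 V.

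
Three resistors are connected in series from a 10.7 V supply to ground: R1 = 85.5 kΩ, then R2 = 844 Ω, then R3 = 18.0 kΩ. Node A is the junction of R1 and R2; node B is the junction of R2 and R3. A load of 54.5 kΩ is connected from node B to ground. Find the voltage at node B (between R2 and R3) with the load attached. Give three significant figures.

V ≈ 1.45 V

At node B, R3 is in parallel with the load: R3‖R_L = 13530 Ω.
Below node A the resistance is R2 + (R3‖R_L) = 14380 Ω, so V_A = 10.7 × 14380/99880 = 1.540 V.
Then V_B = V_A × (R3‖R_L)/(R2 + R3‖R_L) = 1.540 × 13530/14380 = 1.45 V.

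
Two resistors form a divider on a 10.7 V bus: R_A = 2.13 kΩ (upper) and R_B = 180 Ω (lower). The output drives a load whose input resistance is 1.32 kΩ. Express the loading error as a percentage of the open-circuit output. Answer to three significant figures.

The divider's output (Thévenin) resistance is R_A‖R_B = 166.0 Ω.
Fractional drop under load = R_th/(R_th + R_L) = 166.0 / (166.0 + 1320) = 0.1117.
So the output falls by 11.2 %.

11.2 %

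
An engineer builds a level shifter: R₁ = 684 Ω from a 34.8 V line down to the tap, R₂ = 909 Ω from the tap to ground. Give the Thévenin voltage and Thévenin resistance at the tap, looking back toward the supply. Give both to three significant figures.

V_th is the open-circuit tap voltage: 34.8 × 909/(684 + 909) = 19.9 V.
With the supply zeroed, R₁ and R₂ appear in parallel from the tap: R_th = R₁‖R₂ = (684 × 909)/1593 = 390 Ω.

V_th = 19.9 V, R_th = 390 Ω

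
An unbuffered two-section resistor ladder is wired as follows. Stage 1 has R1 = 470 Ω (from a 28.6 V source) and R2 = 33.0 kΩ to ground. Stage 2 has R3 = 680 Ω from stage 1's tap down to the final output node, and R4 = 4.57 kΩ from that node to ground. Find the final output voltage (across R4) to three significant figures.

Stage 2 presents R3+R4 = 5250 Ω as a load on stage 1's tap.
Stage 1's lower leg becomes R2‖(R3+R4) = 4529 Ω, so V_mid = 28.6 × 4529/4999 = 25.91 V.
Stage 2 is itself unloaded: V_out = V_mid × R4/(R3+R4) = 25.91 × 4570/5250 = 22.6 V.

V_out ≈ 22.6 V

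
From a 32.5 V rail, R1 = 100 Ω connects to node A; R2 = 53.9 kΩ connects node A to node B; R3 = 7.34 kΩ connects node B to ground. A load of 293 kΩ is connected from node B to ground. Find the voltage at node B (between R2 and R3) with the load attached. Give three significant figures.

V ≈ 3.81 V

At node B, R3 is in parallel with the load: R3‖R_L = 7161 Ω.
Below node A the resistance is R2 + (R3‖R_L) = 61060 Ω, so V_A = 32.5 × 61060/61160 = 32.45 V.
Then V_B = V_A × (R3‖R_L)/(R2 + R3‖R_L) = 32.45 × 7161/61060 = 3.81 V.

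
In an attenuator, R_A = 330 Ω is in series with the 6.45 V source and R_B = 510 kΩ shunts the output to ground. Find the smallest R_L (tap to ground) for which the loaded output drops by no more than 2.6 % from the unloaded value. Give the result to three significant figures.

R_L(min) ≈ 12.4 kΩ

Output resistance R_th = R_A‖R_B = (330 × 510000)/510300 = 329.8 Ω.
The fractional drop is R_th/(R_th + R_L); requiring this ≤ 0.0260 gives R_L ≥ R_th(1/0.0260 − 1) = 329.8 × 37.46 = 12.4 kΩ.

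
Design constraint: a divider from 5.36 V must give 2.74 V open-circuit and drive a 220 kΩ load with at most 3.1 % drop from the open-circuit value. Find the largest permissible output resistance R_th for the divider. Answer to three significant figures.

R_th ≤ 7.04 kΩ

Loading drop = R_th/(R_th + R_L) ≤ 0.0310, so R_th ≤ R_L · ε/(1−ε) = 220 kΩ × 0.0310/0.9690 = 7.04 kΩ.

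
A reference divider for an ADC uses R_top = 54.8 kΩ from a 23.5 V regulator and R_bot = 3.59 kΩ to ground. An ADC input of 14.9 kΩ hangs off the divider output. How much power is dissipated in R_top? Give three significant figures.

P ≈ 9.09 mW

Total resistance from the source is R_top + (R_bot‖R_L) = 57.69 kΩ, so I = 23.5/57.69 kΩ = 0.4073 mA.
P = I²·R_top = (0.4073 mA)² × 54.8 kΩ = 9.09 mW.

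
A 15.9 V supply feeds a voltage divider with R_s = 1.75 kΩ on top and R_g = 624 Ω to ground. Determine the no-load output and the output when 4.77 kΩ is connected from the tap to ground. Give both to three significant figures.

Open-circuit: V = 15.9 × 624/(1750 + 624) = 4.18 V.
With the load, R_g becomes R_g‖R_L = 551.8 Ω, so V = 15.9 × 551.8/2302 = 3.81 V.

Unloaded: 4.18 V; loaded: 3.81 V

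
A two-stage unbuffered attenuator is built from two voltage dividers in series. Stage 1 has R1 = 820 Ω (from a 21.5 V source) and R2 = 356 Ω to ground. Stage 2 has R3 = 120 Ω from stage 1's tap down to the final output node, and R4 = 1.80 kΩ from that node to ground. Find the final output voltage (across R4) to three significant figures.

Stage 2 presents R3+R4 = 1920 Ω as a load on stage 1's tap.
Stage 1's lower leg becomes R2‖(R3+R4) = 300.3 Ω, so V_mid = 21.5 × 300.3/1120 = 5.763 V.
Stage 2 is itself unloaded: V_out = V_mid × R4/(R3+R4) = 5.763 × 1800/1920 = 5.40 V.

V_out ≈ 5.40 V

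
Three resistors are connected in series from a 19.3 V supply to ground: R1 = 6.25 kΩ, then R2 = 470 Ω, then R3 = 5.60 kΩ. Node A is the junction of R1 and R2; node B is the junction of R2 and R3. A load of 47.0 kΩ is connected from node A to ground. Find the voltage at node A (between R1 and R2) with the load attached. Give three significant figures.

V ≈ 8.92 V

Below node A the series string R2+R3 = 6070 Ω sits in parallel with the 47000 Ω load: 5376 Ω.
V_A = 19.3 × 5376/(6250 + 5376) = 8.92 V.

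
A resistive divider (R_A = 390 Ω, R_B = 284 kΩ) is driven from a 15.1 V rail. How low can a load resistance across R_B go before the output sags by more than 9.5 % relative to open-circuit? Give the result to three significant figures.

R_L(min) ≈ 3.71 kΩ

Output resistance R_th = R_A‖R_B = (390 × 284000)/284400 = 389.5 Ω.
The fractional drop is R_th/(R_th + R_L); requiring this ≤ 0.0950 gives R_L ≥ R_th(1/0.0950 − 1) = 389.5 × 9.526 = 3.71 kΩ.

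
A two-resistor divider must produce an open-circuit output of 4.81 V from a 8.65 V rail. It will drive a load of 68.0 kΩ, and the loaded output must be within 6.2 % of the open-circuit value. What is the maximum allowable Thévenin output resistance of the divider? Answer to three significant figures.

R_th ≤ 4.49 kΩ

Loading drop = R_th/(R_th + R_L) ≤ 0.0620, so R_th ≤ R_L · ε/(1−ε) = 68.0 kΩ × 0.0620/0.9380 = 4.49 kΩ.
(Any R1, R2 with R2/(R1+R2) = 0.556 and R1‖R2 ≤ 4.49 kΩ will meet the spec.)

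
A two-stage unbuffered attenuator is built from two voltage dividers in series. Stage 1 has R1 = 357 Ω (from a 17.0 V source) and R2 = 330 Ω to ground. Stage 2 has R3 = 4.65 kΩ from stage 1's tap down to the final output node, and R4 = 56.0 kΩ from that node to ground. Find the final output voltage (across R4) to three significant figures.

Stage 2 presents R3+R4 = 60650 Ω as a load on stage 1's tap.
Stage 1's lower leg becomes R2‖(R3+R4) = 328.2 Ω, so V_mid = 17.0 × 328.2/685.2 = 8.143 V.
Stage 2 is itself unloaded: V_out = V_mid × R4/(R3+R4) = 8.143 × 56000/60650 = 7.52 V.

V_out ≈ 7.52 V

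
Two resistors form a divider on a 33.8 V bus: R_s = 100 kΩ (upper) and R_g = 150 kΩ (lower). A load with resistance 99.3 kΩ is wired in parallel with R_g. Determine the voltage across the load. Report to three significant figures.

The load sits in parallel with R_g: R_g‖R_L = (150 × 99.3) / (150 + 99.3) = 59.75 kΩ.
V_out = 33.8 × 59.75 / (100 + 59.75) = 33.8 × 59.75/159.7 = 12.6 V.

V_out ≈ 12.6 V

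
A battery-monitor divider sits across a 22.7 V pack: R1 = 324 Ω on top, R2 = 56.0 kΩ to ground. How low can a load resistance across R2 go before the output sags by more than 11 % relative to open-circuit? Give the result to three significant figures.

Output resistance R_th = R1‖R2 = (324 × 56000)/56320 = 322.1 Ω.
The fractional drop is R_th/(R_th + R_L); requiring this ≤ 0.110 gives R_L ≥ R_th(1/0.110 − 1) = 322.1 × 8.091 = 2.61 kΩ.

R_L(min) ≈ 2.61 kΩ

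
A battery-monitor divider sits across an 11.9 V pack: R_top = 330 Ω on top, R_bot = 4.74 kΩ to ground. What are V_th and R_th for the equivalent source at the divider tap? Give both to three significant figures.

V_th is the open-circuit tap voltage: 11.9 × 4740/(330 + 4740) = 11.1 V.
With the supply zeroed, R_top and R_bot appear in parallel from the tap: R_th = R_top‖R_bot = (330 × 4740)/5070 = 309 Ω.

V_th = 11.1 V, R_th = 309 Ω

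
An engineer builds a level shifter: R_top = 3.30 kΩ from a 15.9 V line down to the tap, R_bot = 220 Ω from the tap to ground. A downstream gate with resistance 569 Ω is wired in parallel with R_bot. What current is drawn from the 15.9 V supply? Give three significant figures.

R_bot‖R_L = 158.7 Ω, so the source sees R_top + R_bot‖R_L = 3459 Ω.
I = 15.9 V / 3459 Ω = 4.60 mA.

I ≈ 4.60 mA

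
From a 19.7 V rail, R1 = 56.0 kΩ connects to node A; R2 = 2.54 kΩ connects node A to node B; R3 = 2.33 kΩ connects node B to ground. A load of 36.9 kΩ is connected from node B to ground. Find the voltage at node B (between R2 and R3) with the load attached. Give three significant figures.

V ≈ 0.711 V

At node B, R3 is in parallel with the load: R3‖R_L = 2.192 kΩ.
Below node A the resistance is R2 + (R3‖R_L) = 4.732 kΩ, so V_A = 19.7 × 4.732/60.73 = 1.535 V.
Then V_B = V_A × (R3‖R_L)/(R2 + R3‖R_L) = 1.535 × 2.192/4.732 = 0.711 V.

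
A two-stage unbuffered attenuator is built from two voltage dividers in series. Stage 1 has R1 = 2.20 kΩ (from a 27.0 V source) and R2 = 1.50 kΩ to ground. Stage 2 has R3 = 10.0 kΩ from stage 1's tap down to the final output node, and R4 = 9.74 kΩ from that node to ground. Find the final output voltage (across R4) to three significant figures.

Stage 2 presents R3+R4 = 19.74 kΩ as a load on stage 1's tap.
Stage 1's lower leg becomes R2‖(R3+R4) = 1.394 kΩ, so V_mid = 27.0 × 1.394/3.594 = 10.47 V.
Stage 2 is itself unloaded: V_out = V_mid × R4/(R3+R4) = 10.47 × 9.74/19.74 = 5.17 V.

V_out ≈ 5.17 V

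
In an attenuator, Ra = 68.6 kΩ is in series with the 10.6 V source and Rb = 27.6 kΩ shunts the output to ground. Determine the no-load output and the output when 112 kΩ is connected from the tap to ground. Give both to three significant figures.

Unloaded: 3.04 V; loaded: 2.59 V

Open-circuit: V = 10.6 × 27.6/(68.6 + 27.6) = 3.04 V.
With the load, Rb becomes Rb‖R_L = 22.14 kΩ, so V = 10.6 × 22.14/90.74 = 2.59 V.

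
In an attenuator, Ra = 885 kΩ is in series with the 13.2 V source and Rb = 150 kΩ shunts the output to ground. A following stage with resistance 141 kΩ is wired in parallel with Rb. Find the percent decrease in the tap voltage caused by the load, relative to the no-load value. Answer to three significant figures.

47.6 %

The divider's output (Thévenin) resistance is Ra‖Rb = 128.3 kΩ.
Fractional drop under load = R_th/(R_th + R_L) = 128.3 / (128.3 + 141) = 0.4763.
So the output falls by 47.6 %.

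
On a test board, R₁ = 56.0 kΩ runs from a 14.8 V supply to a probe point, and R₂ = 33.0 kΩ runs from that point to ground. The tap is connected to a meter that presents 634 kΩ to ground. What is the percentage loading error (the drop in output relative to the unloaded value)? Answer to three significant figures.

The divider's output (Thévenin) resistance is R₁‖R₂ = 20.76 kΩ.
Fractional drop under load = R_th/(R_th + R_L) = 20.76 / (20.76 + 634) = 0.03171.
So the output falls by 3.17 %.

3.17 %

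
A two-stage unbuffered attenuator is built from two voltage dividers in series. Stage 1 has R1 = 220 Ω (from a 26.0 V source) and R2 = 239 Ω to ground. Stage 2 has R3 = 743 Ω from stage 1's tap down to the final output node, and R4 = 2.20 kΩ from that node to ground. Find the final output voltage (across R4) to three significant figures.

Stage 2 presents R3+R4 = 2943 Ω as a load on stage 1's tap.
Stage 1's lower leg becomes R2‖(R3+R4) = 221.0 Ω, so V_mid = 26.0 × 221.0/441.0 = 13.03 V.
Stage 2 is itself unloaded: V_out = V_mid × R4/(R3+R4) = 13.03 × 2200/2943 = 9.74 V.

V_out ≈ 9.74 V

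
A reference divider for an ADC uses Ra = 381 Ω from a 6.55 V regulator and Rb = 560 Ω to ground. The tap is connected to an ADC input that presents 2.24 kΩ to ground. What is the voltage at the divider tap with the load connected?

V_out ≈ 3.54 V

The load sits in parallel with Rb: Rb‖R_L = (560 × 2240) / (560 + 2240) = 448.0 Ω.
V_out = 6.55 × 448.0 / (381 + 448.0) = 6.55 × 448.0/829.0 = 3.54 V.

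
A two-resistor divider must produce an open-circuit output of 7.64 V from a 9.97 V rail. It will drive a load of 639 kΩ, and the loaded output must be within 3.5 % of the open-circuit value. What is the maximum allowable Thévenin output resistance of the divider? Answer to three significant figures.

R_th ≤ 23.2 kΩ

Loading drop = R_th/(R_th + R_L) ≤ 0.0350, so R_th ≤ R_L · ε/(1−ε) = 639 kΩ × 0.0350/0.9650 = 23.2 kΩ.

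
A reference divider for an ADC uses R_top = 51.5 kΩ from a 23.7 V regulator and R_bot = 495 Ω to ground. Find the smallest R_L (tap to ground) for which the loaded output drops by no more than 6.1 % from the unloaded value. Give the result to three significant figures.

Output resistance R_th = R_top‖R_bot = (51500 × 495)/52000 = 490.3 Ω.
The fractional drop is R_th/(R_th + R_L); requiring this ≤ 0.0610 gives R_L ≥ R_th(1/0.0610 − 1) = 490.3 × 15.39 = 7.55 kΩ.

R_L(min) ≈ 7.55 kΩ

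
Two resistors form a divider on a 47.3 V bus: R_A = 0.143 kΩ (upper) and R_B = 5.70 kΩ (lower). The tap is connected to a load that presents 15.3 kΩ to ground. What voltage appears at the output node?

The load sits in parallel with R_B: R_B‖R_L = (5700 × 15300) / (5700 + 15300) = 4153 Ω.
V_out = 47.3 × 4153 / (143 + 4153) = 47.3 × 4153/4296 = 45.7 V.

V_out ≈ 45.7 V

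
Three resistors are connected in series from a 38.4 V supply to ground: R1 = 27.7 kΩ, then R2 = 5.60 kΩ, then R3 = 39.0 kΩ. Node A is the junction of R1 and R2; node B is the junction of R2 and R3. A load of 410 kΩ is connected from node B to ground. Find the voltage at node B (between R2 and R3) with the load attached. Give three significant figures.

V ≈ 19.8 V

At node B, R3 is in parallel with the load: R3‖R_L = 35.61 kΩ.
Below node A the resistance is R2 + (R3‖R_L) = 41.21 kΩ, so V_A = 38.4 × 41.21/68.91 = 22.96 V.
Then V_B = V_A × (R3‖R_L)/(R2 + R3‖R_L) = 22.96 × 35.61/41.21 = 19.8 V.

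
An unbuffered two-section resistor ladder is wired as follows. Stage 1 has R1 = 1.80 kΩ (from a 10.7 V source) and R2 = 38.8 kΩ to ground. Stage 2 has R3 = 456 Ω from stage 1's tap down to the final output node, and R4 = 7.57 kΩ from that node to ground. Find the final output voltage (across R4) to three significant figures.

Stage 2 presents R3+R4 = 8026 Ω as a load on stage 1's tap.
Stage 1's lower leg becomes R2‖(R3+R4) = 6650 Ω, so V_mid = 10.7 × 6650/8450 = 8.421 V.
Stage 2 is itself unloaded: V_out = V_mid × R4/(R3+R4) = 8.421 × 7570/8026 = 7.94 V.

V_out ≈ 7.94 V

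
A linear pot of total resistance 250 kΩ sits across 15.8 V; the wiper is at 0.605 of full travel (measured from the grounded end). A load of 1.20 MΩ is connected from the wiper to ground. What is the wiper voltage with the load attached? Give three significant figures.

V ≈ 9.11 V

The wiper splits the pot into (1−α)R = 98.75 kΩ above and αR = 151.2 kΩ below.
Lower section ‖ load = 134.3 kΩ.
V_wiper = 15.8 × 134.3/(98.75 + 134.3) = 9.11 V.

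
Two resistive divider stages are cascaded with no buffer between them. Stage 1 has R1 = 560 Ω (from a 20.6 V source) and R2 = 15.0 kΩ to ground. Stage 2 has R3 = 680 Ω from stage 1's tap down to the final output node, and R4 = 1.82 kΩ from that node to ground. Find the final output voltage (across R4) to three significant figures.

V_out ≈ 11.9 V

Stage 2 presents R3+R4 = 2500 Ω as a load on stage 1's tap.
Stage 1's lower leg becomes R2‖(R3+R4) = 2143 Ω, so V_mid = 20.6 × 2143/2703 = 16.33 V.
Stage 2 is itself unloaded: V_out = V_mid × R4/(R3+R4) = 16.33 × 1820/2500 = 11.9 V.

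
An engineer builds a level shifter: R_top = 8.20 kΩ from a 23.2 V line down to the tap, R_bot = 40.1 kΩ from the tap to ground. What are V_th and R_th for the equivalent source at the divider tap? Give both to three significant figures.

V_th = 19.3 V, R_th = 6.81 kΩ

V_th is the open-circuit tap voltage: 23.2 × 40.1/(8.20 + 40.1) = 19.3 V.
With the supply zeroed, R_top and R_bot appear in parallel from the tap: R_th = R_top‖R_bot = (8.20 × 40.1)/48.30 = 6.81 kΩ.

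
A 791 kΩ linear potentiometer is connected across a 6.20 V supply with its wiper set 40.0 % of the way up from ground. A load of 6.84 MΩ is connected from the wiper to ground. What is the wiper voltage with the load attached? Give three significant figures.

The wiper splits the pot into (1−α)R = 474.6 kΩ above and αR = 316.4 kΩ below.
Lower section ‖ load = 302.4 kΩ.
V_wiper = 6.20 × 302.4/(474.6 + 302.4) = 2.41 V.

V ≈ 2.41 V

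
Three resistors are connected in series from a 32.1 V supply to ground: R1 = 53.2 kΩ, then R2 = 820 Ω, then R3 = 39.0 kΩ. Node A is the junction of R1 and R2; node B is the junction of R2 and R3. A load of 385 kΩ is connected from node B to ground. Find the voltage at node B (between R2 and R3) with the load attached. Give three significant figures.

V ≈ 12.7 V

At node B, R3 is in parallel with the load: R3‖R_L = 35410 Ω.
Below node A the resistance is R2 + (R3‖R_L) = 36230 Ω, so V_A = 32.1 × 36230/89430 = 13.00 V.
Then V_B = V_A × (R3‖R_L)/(R2 + R3‖R_L) = 13.00 × 35410/36230 = 12.7 V.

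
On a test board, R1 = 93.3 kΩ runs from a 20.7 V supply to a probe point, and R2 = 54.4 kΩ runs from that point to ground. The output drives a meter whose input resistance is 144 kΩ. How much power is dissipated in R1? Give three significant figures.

Total resistance from the source is R1 + (R2‖R_L) = 132.8 kΩ, so I = 20.7/132.8 kΩ = 0.1559 mA.
P = I²·R1 = (0.1559 mA)² × 93.3 kΩ = 2.27 mW.

P ≈ 2.27 mW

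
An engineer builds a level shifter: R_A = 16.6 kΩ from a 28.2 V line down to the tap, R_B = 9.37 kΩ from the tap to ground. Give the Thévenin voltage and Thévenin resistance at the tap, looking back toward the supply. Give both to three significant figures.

V_th is the open-circuit tap voltage: 28.2 × 9.37/(16.6 + 9.37) = 10.2 V.
With the supply zeroed, R_A and R_B appear in parallel from the tap: R_th = R_A‖R_B = (16.6 × 9.37)/25.97 = 5.99 kΩ.

V_th = 10.2 V, R_th = 5.99 kΩ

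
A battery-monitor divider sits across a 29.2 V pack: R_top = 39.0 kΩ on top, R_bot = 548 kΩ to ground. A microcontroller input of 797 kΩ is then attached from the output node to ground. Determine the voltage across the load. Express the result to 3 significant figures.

The load sits in parallel with R_bot: R_bot‖R_L = (548 × 797) / (548 + 797) = 324.7 kΩ.
V_out = 29.2 × 324.7 / (39.0 + 324.7) = 29.2 × 324.7/363.7 = 26.1 V.

V_out ≈ 26.1 V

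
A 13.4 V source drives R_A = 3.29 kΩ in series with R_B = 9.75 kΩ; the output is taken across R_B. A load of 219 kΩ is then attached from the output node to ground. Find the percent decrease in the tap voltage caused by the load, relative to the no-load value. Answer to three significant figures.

The divider's output (Thévenin) resistance is R_A‖R_B = 2.460 kΩ.
Fractional drop under load = R_th/(R_th + R_L) = 2.460 / (2.460 + 219) = 0.01111.
So the output falls by 1.11 %.

1.11 %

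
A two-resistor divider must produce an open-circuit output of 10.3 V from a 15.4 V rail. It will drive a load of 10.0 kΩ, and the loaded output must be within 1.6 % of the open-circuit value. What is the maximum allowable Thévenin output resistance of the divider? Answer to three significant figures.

Loading drop = R_th/(R_th + R_L) ≤ 0.0160, so R_th ≤ R_L · ε/(1−ε) = 10.0 kΩ × 0.0160/0.9840 = 163 Ω.
(Any R1, R2 with R2/(R1+R2) = 0.669 and R1‖R2 ≤ 163 Ω will meet the spec.)

R_th ≤ 163 Ω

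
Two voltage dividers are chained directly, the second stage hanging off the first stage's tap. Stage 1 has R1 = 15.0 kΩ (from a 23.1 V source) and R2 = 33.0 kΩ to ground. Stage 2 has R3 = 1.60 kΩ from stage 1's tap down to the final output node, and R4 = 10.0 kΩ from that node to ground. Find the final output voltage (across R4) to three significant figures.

V_out ≈ 7.25 V

Stage 2 presents R3+R4 = 11.60 kΩ as a load on stage 1's tap.
Stage 1's lower leg becomes R2‖(R3+R4) = 8.583 kΩ, so V_mid = 23.1 × 8.583/23.58 = 8.407 V.
Stage 2 is itself unloaded: V_out = V_mid × R4/(R3+R4) = 8.407 × 10.0/11.60 = 7.25 V.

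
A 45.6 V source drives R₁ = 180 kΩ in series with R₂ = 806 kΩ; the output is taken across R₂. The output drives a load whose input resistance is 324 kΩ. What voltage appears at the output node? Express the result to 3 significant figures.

The load sits in parallel with R₂: R₂‖R_L = (806 × 324) / (806 + 324) = 231.1 kΩ.
V_out = 45.6 × 231.1 / (180 + 231.1) = 45.6 × 231.1/411.1 = 25.6 V.

V_out ≈ 25.6 V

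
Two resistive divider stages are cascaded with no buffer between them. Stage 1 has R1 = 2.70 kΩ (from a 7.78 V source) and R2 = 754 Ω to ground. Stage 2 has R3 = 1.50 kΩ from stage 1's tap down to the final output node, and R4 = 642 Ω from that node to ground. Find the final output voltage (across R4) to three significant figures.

Stage 2 presents R3+R4 = 2142 Ω as a load on stage 1's tap.
Stage 1's lower leg becomes R2‖(R3+R4) = 557.7 Ω, so V_mid = 7.78 × 557.7/3258 = 1.332 V.
Stage 2 is itself unloaded: V_out = V_mid × R4/(R3+R4) = 1.332 × 642/2142 = 0.399 V.

V_out ≈ 0.399 V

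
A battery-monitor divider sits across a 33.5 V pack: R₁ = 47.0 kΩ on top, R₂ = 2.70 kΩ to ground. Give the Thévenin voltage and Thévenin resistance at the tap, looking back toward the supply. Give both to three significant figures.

V_th = 1.82 V, R_th = 2.55 kΩ

V_th is the open-circuit tap voltage: 33.5 × 2.70/(47.0 + 2.70) = 1.82 V.
With the supply zeroed, R₁ and R₂ appear in parallel from the tap: R_th = R₁‖R₂ = (47.0 × 2.70)/49.70 = 2.55 kΩ.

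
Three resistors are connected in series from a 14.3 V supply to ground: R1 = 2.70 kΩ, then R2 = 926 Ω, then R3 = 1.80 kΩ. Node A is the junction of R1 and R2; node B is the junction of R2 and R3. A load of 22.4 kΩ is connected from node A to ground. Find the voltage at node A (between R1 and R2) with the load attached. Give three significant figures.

V ≈ 6.77 V

Below node A the series string R2+R3 = 2726 Ω sits in parallel with the 22400 Ω load: 2430 Ω.
V_A = 14.3 × 2430/(2700 + 2430) = 6.77 V.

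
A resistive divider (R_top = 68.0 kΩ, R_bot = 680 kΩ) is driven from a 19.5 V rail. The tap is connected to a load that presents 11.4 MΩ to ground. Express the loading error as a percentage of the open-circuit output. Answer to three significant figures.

The divider's output (Thévenin) resistance is R_top‖R_bot = 61.82 kΩ.
Fractional drop under load = R_th/(R_th + R_L) = 61.82 / (61.82 + 11400) = 0.005393.
So the output falls by 0.539 %.

0.539 %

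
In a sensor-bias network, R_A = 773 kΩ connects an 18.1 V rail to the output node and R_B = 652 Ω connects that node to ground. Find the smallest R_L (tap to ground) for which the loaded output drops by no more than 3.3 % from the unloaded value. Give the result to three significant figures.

R_L(min) ≈ 19.1 kΩ

Output resistance R_th = R_A‖R_B = (773000 × 652)/773700 = 651.5 Ω.
The fractional drop is R_th/(R_th + R_L); requiring this ≤ 0.0330 gives R_L ≥ R_th(1/0.0330 − 1) = 651.5 × 29.30 = 19.1 kΩ.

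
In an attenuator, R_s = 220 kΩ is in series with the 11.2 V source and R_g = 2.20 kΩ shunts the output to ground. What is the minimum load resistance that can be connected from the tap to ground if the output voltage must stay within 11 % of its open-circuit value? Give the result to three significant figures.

Output resistance R_th = R_s‖R_g = (220 × 2.20)/222.2 = 2.178 kΩ.
The fractional drop is R_th/(R_th + R_L); requiring this ≤ 0.110 gives R_L ≥ R_th(1/0.110 − 1) = 2.178 × 8.091 = 17.6 kΩ.

R_L(min) ≈ 17.6 kΩ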